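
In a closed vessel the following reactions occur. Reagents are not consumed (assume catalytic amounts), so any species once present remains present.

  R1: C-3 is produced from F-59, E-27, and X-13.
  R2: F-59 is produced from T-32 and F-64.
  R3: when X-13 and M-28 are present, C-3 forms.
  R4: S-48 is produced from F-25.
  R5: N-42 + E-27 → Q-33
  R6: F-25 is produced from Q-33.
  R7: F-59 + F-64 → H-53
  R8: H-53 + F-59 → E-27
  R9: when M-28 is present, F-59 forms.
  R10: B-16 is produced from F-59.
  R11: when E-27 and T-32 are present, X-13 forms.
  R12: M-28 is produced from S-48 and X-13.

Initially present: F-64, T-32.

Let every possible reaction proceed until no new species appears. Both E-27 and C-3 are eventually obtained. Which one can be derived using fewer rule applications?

E-27

E-27: T-32 and F-64 present → F-59 forms (R2). F-59 and F-64 present → H-53 forms (R7). H-53 and F-59 present → E-27 forms (R8). [3 rule applications]
C-3: T-32 and F-64 present → F-59 forms (R2). F-59 and F-64 present → H-53 forms (R7). H-53 and F-59 present → E-27 forms (R8). E-27 and T-32 present → X-13 forms (R11). F-59, E-27, and X-13 present → C-3 forms (R1). [5 rule applications]
E-27 needs fewer.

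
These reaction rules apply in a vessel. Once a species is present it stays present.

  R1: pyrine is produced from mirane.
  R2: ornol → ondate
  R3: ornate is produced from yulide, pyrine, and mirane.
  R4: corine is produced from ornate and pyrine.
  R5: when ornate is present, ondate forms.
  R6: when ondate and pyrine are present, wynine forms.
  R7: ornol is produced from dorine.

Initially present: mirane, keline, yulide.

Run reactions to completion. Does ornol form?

ornol would need dorine (R7), but dorine never forms.

No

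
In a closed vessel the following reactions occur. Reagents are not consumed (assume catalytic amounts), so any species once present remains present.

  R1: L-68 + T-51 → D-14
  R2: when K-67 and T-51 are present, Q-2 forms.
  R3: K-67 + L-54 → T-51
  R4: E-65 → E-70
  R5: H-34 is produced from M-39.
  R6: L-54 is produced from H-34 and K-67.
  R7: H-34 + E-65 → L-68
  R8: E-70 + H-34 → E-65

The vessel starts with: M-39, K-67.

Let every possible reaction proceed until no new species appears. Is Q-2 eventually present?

M-39 present → H-34 forms (R5).
H-34 and K-67 present → L-54 forms (R6).
K-67 and L-54 present → T-51 forms (R3).
K-67 and T-51 present → Q-2 forms (R2).

Yes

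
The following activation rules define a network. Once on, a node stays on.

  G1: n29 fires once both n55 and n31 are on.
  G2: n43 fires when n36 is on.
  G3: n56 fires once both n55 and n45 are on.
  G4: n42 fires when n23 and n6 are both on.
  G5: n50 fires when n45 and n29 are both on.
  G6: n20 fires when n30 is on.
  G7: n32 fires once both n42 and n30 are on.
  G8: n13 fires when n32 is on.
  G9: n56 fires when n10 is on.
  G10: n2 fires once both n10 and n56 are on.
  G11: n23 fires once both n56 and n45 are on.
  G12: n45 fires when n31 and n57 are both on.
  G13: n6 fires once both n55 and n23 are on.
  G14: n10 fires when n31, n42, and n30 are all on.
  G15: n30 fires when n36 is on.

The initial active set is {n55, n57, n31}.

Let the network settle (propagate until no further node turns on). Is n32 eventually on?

No

n32 would need n42 and n30 (G7), but n30 never turns on.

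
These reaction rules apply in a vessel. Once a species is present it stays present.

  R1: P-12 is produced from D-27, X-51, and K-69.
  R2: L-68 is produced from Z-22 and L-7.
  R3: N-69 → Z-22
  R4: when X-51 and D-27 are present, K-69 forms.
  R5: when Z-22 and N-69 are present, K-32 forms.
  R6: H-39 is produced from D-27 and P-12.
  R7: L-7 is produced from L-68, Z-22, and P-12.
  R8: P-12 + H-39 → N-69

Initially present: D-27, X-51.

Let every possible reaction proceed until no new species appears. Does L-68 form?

L-68 would need Z-22 and L-7 (R2), but L-7 never forms.

No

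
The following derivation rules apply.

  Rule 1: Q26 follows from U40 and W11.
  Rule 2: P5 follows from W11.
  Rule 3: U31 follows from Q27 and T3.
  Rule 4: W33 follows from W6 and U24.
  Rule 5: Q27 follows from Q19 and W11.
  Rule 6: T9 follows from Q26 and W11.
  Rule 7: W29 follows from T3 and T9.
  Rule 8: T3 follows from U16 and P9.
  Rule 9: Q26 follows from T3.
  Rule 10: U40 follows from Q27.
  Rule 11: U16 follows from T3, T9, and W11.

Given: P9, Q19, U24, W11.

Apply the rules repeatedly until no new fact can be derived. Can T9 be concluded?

From Q19 and W11, Rule 5 gives Q27.
From Q27, Rule 10 gives U40.
From U40 and W11, Rule 1 gives Q26.
From Q26 and W11, Rule 6 gives T9.

Yes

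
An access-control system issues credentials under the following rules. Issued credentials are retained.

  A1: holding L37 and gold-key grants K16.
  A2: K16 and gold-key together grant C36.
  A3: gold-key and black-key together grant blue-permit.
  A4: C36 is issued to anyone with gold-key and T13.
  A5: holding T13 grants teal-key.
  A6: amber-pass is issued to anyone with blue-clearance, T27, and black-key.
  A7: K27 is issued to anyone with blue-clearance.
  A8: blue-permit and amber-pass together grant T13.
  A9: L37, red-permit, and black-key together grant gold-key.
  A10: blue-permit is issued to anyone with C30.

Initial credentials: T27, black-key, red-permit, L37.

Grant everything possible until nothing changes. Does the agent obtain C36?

Yes

Holding L37, red-permit, and black-key grants gold-key (A9).
Holding L37 and gold-key grants K16 (A1).
Holding K16 and gold-key grants C36 (A2).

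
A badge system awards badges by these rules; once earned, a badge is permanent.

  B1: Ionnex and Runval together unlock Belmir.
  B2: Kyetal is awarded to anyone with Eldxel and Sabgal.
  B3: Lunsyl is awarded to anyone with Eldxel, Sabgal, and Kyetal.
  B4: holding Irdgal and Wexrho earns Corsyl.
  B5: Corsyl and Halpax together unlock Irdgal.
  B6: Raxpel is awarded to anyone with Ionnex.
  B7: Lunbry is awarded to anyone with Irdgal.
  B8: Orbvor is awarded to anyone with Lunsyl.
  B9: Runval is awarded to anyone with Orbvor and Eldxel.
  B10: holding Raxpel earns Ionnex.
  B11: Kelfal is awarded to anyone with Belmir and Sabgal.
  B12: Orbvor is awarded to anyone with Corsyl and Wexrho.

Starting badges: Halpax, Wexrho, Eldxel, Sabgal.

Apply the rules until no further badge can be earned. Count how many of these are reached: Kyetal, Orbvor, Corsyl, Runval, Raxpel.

With Eldxel and Sabgal, Kyetal is earned (B2).
With Eldxel, Sabgal, and Kyetal, Lunsyl is earned (B3).
With Lunsyl, Orbvor is earned (B8).
With Orbvor and Eldxel, Runval is earned (B9).
Kyetal: reached.
Orbvor: reached.
Corsyl would need Irdgal and Wexrho (B4), but Irdgal is never earned.
Runval: reached.
Raxpel would need Ionnex (B6), but Ionnex is never earned.
Reached: Kyetal, Orbvor, and Runval — 3 of the 5.

3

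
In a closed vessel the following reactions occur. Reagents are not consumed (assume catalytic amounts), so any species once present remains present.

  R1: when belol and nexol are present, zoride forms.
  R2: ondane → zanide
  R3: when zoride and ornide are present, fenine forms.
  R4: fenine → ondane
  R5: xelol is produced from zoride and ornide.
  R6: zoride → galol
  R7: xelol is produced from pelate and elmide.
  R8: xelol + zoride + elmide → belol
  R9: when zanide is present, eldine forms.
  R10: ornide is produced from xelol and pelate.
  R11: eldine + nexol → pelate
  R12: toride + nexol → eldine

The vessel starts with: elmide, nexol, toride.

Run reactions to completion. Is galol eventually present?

galol would need zoride (R6), but zoride never forms.

No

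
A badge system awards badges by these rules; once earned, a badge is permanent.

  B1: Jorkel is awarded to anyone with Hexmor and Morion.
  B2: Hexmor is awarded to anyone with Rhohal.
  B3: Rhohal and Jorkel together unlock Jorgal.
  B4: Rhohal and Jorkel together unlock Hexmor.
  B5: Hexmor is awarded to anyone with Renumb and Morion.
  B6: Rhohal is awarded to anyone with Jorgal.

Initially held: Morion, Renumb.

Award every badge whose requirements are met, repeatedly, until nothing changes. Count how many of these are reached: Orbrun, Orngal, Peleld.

No rule produces Orbrun, and it is not given.
No rule produces Orngal, and it is not given.
No rule produces Peleld, and it is not given.
None of the 3 are reached.

0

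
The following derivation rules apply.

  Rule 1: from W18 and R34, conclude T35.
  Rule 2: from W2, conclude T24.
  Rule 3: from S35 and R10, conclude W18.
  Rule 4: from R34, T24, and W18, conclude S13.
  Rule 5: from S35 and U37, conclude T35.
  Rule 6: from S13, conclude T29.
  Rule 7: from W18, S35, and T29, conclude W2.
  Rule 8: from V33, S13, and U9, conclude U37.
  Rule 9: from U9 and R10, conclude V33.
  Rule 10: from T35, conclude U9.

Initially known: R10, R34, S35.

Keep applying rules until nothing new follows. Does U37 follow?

No

U37 would need V33, S13, and U9 (Rule 8), but S13 is never established.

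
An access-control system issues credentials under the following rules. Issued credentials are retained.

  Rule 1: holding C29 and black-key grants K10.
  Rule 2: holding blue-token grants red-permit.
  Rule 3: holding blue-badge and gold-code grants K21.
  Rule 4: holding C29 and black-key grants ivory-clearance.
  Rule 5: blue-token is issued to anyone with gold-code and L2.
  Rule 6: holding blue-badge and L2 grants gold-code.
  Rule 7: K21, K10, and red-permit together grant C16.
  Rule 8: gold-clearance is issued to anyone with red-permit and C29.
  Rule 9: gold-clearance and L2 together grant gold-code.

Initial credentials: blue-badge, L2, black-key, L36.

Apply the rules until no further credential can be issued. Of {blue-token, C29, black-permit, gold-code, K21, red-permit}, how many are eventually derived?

4

Holding blue-badge and L2 grants gold-code (Rule 6).
Holding blue-badge and gold-code grants K21 (Rule 3).
Holding gold-code and L2 grants blue-token (Rule 5).
Holding blue-token grants red-permit (Rule 2).
blue-token: reached.
No rule produces C29, and it is not given.
No rule produces black-permit, and it is not given.
gold-code: reached.
K21: reached.
red-permit: reached.
Reached: blue-token, gold-code, K21, and red-permit — 4 of the 6.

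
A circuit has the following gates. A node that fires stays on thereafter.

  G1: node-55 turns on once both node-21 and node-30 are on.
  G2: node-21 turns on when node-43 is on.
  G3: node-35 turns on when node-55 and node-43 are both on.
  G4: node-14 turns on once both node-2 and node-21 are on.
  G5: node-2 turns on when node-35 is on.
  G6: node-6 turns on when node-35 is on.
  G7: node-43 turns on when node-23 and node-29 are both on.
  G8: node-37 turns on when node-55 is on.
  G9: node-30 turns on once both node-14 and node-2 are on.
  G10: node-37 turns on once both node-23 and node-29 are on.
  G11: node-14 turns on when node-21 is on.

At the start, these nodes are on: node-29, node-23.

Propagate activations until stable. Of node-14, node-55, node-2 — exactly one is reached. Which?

node-23 and node-29 are on, so node-43 turns on (G7).
node-43 is on, so node-21 turns on (G2).
node-21 is on, so node-14 turns on (G11).
node-55 would need node-21 and node-30 (G1), but node-30 never turns on. node-2 would need node-35 (G5), but node-35 never turns on.

node-14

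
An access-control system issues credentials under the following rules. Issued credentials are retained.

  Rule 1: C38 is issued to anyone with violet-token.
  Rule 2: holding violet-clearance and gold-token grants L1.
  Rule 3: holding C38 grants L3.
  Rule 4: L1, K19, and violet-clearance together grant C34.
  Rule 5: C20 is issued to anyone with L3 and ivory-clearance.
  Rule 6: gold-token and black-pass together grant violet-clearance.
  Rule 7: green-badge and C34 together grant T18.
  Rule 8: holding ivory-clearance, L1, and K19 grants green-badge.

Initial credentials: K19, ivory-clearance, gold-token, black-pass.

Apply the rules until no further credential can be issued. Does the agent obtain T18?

Yes

Holding gold-token and black-pass grants violet-clearance (Rule 6).
Holding violet-clearance and gold-token grants L1 (Rule 2).
Holding ivory-clearance, L1, and K19 grants green-badge (Rule 8).
Holding L1, K19, and violet-clearance grants C34 (Rule 4).
Holding green-badge and C34 grants T18 (Rule 7).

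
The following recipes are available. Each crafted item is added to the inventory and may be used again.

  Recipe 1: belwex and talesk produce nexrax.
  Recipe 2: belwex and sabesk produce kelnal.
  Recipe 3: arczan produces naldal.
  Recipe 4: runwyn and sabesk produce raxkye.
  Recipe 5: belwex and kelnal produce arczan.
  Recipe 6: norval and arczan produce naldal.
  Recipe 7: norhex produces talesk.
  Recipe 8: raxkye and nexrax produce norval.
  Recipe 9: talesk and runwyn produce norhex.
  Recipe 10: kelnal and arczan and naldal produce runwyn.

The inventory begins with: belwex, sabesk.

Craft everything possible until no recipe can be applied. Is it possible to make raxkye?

Using Recipe 2, belwex and sabesk make kelnal.
Using Recipe 5, belwex and kelnal make arczan.
Using Recipe 3, arczan makes naldal.
kelnal and arczan and naldal → runwyn (Recipe 10).
Using Recipe 4, runwyn and sabesk make raxkye.

Yes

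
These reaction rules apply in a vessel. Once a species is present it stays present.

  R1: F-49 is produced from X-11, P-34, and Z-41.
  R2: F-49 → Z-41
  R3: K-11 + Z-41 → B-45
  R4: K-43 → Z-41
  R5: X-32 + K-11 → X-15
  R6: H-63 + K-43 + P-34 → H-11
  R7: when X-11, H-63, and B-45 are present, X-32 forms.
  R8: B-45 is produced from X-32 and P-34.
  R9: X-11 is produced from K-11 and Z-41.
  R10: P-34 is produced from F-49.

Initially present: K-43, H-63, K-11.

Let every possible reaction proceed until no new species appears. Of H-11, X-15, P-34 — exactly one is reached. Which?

K-43 present → Z-41 forms (R4).
K-11 and Z-41 present → B-45 forms (R3).
K-11 and Z-41 present → X-11 forms (R9).
X-11, H-63, and B-45 present → X-32 forms (R7).
X-32 and K-11 present → X-15 forms (R5).
H-11 would need H-63, K-43, and P-34 (R6), but P-34 never forms. P-34 would need F-49 (R10), but F-49 never forms.

X-15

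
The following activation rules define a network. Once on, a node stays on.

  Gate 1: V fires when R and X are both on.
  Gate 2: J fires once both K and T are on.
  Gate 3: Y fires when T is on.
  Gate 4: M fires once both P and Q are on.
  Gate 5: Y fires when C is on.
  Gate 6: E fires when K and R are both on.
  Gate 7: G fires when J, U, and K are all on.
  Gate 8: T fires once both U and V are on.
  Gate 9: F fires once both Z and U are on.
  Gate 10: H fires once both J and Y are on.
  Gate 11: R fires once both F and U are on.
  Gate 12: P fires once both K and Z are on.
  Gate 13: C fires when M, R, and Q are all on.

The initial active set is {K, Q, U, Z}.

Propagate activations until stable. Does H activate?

No

H would need J and Y (Gate 10), but J never turns on.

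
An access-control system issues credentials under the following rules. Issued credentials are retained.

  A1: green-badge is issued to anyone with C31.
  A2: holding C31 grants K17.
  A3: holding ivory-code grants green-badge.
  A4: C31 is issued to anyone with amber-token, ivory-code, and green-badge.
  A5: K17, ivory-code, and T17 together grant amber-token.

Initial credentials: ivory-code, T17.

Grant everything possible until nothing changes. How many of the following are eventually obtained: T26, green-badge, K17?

1

Holding ivory-code grants green-badge (A3).
No rule produces T26, and it is not given.
green-badge: reached.
K17 would need C31 (A2), but C31 is never granted.
Reached: green-badge — 1 of the 3.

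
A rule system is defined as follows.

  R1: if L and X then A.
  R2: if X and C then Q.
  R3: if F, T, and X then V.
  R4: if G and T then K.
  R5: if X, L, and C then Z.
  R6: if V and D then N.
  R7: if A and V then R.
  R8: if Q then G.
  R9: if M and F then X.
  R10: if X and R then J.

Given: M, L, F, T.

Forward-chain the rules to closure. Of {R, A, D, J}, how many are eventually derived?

M and F hold, so X follows (R9).
From L and X, R1 gives A.
F, T, and X hold, so V follows (R3).
A and V hold, so R follows (R7).
From X and R, R10 gives J.
R: reached.
A: reached.
No rule produces D, and it is not given.
J: reached.
Reached: R, A, and J — 3 of the 4.

3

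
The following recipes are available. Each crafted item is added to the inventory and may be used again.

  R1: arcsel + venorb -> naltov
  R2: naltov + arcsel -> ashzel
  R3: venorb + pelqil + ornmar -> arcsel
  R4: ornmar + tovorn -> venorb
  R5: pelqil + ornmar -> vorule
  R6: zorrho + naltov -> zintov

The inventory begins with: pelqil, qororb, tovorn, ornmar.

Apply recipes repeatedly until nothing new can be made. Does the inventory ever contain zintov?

No

zintov would need zorrho and naltov (R6), but zorrho is never obtained.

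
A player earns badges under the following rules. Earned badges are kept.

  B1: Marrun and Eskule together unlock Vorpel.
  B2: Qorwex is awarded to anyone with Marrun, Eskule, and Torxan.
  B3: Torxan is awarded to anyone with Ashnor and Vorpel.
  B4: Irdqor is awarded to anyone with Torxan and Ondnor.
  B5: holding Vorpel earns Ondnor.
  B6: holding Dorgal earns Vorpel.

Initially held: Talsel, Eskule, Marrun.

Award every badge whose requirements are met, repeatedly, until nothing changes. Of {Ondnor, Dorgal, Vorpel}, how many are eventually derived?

With Marrun and Eskule, Vorpel is earned (B1).
With Vorpel, Ondnor is earned (B5).
Ondnor: reached.
No rule produces Dorgal, and it is not given.
Vorpel: reached.
Reached: Ondnor and Vorpel — 2 of the 3.

2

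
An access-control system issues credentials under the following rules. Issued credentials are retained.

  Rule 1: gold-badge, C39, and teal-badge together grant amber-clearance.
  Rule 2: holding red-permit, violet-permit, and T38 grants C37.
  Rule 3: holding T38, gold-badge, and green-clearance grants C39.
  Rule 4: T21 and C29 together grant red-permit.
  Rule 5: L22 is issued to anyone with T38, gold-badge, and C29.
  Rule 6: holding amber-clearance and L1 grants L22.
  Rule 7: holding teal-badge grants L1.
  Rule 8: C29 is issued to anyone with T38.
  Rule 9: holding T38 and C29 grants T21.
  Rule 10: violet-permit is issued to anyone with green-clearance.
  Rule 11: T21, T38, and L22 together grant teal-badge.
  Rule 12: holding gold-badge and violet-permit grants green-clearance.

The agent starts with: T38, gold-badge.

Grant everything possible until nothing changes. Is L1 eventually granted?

Holding T38 grants C29 (Rule 8).
Holding T38, gold-badge, and C29 grants L22 (Rule 5).
Holding T38 and C29 grants T21 (Rule 9).
Holding T21, T38, and L22 grants teal-badge (Rule 11).
Holding teal-badge grants L1 (Rule 7).

Yes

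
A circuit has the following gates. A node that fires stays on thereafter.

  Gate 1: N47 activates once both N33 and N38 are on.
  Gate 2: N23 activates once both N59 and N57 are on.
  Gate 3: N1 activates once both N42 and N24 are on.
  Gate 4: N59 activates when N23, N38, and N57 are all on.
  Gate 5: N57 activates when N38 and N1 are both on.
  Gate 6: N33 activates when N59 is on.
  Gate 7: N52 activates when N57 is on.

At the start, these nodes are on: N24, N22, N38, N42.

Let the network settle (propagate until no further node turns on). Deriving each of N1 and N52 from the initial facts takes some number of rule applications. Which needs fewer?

N1

N1: N42 and N24 are on, so N1 activates (Gate 3). [1 rule application]
N52: Gate 3: N42 and N24 on → N1 on. Gate 5: N38 and N1 on → N57 on. N57 is on, so N52 activates (Gate 7). [3 rule applications]
N1 needs fewer.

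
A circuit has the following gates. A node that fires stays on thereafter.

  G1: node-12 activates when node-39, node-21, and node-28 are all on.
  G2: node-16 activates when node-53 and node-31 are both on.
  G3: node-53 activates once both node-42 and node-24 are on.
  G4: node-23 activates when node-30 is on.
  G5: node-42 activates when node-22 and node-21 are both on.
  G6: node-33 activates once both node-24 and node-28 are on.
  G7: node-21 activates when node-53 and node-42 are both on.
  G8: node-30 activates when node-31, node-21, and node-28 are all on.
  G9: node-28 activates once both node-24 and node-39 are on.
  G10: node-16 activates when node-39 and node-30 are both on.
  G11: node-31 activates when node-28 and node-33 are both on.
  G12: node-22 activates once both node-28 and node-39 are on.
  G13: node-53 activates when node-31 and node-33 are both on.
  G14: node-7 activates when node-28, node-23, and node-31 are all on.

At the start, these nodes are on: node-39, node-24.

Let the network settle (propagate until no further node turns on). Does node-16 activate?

node-24 and node-39 are on, so node-28 activates (G9).
G6: node-24 and node-28 on → node-33 on.
G11: node-28 and node-33 on → node-31 on.
node-31 and node-33 are on, so node-53 activates (G13).
node-53 and node-31 are on, so node-16 activates (G2).

Yes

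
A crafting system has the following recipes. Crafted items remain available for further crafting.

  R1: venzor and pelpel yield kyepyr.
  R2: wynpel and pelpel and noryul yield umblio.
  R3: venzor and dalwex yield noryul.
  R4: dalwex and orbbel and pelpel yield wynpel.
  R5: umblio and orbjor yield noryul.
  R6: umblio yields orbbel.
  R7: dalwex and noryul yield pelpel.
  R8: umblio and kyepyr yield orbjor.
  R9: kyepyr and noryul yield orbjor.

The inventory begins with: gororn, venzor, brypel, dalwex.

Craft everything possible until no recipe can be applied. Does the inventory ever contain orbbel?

No

orbbel would need umblio (R6), but umblio is never obtained.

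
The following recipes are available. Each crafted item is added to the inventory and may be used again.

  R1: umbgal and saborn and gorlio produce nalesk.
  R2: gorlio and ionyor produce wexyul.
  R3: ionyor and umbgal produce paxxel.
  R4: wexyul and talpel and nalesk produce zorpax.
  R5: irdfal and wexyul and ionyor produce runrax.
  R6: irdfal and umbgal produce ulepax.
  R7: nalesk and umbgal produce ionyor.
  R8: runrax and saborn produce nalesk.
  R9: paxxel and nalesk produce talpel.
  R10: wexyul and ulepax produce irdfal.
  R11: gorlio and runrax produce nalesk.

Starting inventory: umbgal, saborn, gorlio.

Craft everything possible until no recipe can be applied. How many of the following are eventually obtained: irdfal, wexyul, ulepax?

Using R1, umbgal, saborn, and gorlio make nalesk.
nalesk and umbgal → ionyor (R7).
gorlio and ionyor → wexyul (R2).
irdfal would need wexyul and ulepax (R10), but ulepax is never obtained.
wexyul: reached.
ulepax would need irdfal and umbgal (R6), but irdfal is never obtained.
Reached: wexyul — 1 of the 3.

1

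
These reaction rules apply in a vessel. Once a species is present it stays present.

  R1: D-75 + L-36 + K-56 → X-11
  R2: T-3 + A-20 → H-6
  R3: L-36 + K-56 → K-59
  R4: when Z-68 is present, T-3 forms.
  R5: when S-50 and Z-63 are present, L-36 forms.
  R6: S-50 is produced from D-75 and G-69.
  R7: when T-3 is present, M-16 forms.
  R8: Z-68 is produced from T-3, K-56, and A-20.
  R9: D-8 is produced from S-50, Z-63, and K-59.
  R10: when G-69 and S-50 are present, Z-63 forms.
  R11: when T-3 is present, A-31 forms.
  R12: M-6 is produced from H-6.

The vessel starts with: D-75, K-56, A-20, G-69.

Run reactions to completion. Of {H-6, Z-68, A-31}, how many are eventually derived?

H-6 would need T-3 and A-20 (R2), but T-3 never forms.
Z-68 would need T-3, K-56, and A-20 (R8), but T-3 never forms.
A-31 would need T-3 (R11), but T-3 never forms.
None of the 3 are reached.

0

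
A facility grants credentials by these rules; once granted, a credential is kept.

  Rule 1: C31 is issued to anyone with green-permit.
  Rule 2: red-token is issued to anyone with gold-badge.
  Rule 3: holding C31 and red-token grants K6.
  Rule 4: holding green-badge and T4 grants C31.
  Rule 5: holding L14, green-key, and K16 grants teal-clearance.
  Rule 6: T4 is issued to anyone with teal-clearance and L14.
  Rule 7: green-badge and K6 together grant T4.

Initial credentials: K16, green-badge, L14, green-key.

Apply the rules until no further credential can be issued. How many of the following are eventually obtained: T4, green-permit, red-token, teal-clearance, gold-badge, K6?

Holding L14, green-key, and K16 grants teal-clearance (Rule 5).
Holding teal-clearance and L14 grants T4 (Rule 6).
T4: reached.
No rule produces green-permit, and it is not given.
red-token would need gold-badge (Rule 2), but gold-badge is never granted.
teal-clearance: reached.
No rule produces gold-badge, and it is not given.
K6 would need C31 and red-token (Rule 3), but red-token is never granted.
Reached: T4 and teal-clearance — 2 of the 6.

2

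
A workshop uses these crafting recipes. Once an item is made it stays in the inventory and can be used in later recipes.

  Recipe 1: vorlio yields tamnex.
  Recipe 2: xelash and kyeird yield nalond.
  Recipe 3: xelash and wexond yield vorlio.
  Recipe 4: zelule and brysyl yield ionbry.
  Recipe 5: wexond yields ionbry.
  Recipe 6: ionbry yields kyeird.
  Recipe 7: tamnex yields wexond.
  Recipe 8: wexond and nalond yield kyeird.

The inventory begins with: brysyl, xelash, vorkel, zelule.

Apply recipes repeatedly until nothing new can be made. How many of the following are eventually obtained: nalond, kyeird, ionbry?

3

zelule and brysyl → ionbry (Recipe 4).
Using Recipe 6, ionbry makes kyeird.
xelash and kyeird → nalond (Recipe 2).
nalond: reached.
kyeird: reached.
ionbry: reached.
All 3 are reached.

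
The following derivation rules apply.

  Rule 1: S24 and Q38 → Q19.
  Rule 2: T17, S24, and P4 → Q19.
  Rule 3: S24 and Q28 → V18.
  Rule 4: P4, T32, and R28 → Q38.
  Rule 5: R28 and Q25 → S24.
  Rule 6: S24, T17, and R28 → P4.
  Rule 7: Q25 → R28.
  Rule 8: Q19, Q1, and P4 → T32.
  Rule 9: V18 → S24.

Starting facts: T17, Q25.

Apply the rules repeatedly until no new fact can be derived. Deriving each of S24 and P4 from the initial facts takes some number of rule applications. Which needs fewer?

S24

S24: Q25 holds, so R28 follows (Rule 7). R28 and Q25 hold, so S24 follows (Rule 5). [2 rule applications]
P4: From Q25, Rule 7 gives R28. From R28 and Q25, Rule 5 gives S24. From S24, T17, and R28, Rule 6 gives P4. [3 rule applications]
S24 needs fewer.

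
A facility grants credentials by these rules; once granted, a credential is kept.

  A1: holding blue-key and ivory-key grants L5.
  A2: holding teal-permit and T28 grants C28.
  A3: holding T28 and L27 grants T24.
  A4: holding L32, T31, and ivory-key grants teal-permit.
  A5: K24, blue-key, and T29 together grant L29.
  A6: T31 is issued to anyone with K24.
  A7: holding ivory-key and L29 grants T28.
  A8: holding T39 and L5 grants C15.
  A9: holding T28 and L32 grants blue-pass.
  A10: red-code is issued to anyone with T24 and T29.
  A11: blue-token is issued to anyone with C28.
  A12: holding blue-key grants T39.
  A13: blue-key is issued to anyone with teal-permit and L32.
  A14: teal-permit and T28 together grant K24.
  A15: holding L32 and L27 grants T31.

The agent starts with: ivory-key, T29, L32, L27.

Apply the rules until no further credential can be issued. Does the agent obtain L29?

L29 would need K24, blue-key, and T29 (A5), but K24 is never granted.

No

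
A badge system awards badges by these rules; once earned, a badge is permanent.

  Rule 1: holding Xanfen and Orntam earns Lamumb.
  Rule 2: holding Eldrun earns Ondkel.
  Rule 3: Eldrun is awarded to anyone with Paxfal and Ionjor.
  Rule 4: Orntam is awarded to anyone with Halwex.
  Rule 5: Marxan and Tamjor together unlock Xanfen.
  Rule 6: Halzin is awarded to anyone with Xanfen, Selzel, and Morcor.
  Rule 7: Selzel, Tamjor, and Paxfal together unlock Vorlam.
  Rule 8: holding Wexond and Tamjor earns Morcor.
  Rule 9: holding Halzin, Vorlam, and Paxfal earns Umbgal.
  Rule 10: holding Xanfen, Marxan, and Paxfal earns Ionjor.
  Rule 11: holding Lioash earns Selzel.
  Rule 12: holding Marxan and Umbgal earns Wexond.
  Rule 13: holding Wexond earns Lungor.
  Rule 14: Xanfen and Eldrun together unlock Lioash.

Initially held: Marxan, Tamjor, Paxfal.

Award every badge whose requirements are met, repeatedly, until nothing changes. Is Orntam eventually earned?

Orntam would need Halwex (Rule 4), but Halwex is never earned.

No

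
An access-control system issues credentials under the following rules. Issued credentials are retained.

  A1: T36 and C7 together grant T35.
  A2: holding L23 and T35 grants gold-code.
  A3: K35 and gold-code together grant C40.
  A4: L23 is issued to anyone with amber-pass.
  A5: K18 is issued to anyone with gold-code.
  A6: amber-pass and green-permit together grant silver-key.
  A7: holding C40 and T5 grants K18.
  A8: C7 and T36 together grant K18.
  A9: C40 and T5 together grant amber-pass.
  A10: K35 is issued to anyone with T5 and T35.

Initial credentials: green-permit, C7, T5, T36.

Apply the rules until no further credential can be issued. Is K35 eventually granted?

Holding T36 and C7 grants T35 (A1).
Holding T5 and T35 grants K35 (A10).

Yes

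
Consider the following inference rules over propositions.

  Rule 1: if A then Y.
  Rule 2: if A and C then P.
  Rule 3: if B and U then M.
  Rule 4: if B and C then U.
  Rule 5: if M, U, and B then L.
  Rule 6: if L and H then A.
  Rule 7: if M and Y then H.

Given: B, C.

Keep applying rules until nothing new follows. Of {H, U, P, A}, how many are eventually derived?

From B and C, Rule 4 gives U.
H would need M and Y (Rule 7), but Y is never established.
U: reached.
P would need A and C (Rule 2), but A is never established.
A would need L and H (Rule 6), but H is never established.
Reached: U — 1 of the 4.

1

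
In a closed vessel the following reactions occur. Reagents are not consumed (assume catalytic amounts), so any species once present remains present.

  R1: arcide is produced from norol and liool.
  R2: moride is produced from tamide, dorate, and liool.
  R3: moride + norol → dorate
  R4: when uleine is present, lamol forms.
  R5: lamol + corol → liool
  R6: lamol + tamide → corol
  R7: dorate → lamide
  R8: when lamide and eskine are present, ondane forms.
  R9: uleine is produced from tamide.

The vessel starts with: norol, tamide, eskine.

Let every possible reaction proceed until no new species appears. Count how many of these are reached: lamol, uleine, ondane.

tamide present → uleine forms (R9).
uleine present → lamol forms (R4).
lamol: reached.
uleine: reached.
ondane would need lamide and eskine (R8), but lamide never forms.
Reached: lamol and uleine — 2 of the 3.

2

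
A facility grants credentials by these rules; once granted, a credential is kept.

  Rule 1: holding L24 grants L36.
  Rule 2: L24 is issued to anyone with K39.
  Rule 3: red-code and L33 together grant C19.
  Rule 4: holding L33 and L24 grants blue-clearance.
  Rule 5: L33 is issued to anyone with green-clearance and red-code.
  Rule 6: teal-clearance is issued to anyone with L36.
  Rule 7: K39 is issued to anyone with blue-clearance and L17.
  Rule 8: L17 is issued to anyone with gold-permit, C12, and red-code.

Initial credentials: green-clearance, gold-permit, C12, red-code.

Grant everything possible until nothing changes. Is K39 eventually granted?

K39 would need blue-clearance and L17 (Rule 7), but blue-clearance is never granted.

No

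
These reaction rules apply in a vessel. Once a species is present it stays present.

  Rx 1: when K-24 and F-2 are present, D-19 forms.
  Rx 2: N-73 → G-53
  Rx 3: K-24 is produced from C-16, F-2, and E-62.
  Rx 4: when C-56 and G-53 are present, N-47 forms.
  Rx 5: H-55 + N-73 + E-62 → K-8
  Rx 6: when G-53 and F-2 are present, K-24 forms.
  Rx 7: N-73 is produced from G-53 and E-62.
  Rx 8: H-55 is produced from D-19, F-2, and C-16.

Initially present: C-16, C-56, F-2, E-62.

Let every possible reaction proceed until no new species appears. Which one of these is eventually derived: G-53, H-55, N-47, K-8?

C-16, F-2, and E-62 present → K-24 forms (Rx 3).
K-24 and F-2 present → D-19 forms (Rx 1).
D-19, F-2, and C-16 present → H-55 forms (Rx 8).
K-8 would need H-55, N-73, and E-62 (Rx 5), but N-73 never forms. N-47 would need C-56 and G-53 (Rx 4), but G-53 never forms. G-53 would need N-73 (Rx 2), but N-73 never forms.

H-55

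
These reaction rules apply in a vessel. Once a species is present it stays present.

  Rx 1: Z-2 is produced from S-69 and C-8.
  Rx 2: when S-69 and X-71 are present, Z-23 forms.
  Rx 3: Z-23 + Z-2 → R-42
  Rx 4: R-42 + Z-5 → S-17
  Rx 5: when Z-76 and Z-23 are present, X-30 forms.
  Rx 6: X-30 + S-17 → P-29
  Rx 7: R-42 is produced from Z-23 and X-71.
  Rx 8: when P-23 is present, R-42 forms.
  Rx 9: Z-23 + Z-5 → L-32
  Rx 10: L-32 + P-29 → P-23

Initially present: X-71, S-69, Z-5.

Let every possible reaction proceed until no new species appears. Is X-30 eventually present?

No

X-30 would need Z-76 and Z-23 (Rx 5), but Z-76 never forms.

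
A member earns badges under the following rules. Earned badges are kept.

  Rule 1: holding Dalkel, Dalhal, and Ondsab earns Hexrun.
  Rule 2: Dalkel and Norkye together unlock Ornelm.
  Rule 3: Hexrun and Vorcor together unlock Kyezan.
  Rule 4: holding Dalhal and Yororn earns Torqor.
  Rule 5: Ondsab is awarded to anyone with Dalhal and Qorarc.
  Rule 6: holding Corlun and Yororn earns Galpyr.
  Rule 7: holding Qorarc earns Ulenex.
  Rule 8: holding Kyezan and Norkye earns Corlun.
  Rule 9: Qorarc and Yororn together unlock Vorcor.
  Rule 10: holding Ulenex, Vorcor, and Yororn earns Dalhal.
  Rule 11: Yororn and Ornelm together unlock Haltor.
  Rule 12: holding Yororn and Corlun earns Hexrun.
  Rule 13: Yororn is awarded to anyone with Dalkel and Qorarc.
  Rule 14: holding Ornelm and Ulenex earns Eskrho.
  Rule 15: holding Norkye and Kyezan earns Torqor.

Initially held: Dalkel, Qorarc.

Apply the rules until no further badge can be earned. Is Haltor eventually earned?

Haltor would need Yororn and Ornelm (Rule 11), but Ornelm is never earned.

No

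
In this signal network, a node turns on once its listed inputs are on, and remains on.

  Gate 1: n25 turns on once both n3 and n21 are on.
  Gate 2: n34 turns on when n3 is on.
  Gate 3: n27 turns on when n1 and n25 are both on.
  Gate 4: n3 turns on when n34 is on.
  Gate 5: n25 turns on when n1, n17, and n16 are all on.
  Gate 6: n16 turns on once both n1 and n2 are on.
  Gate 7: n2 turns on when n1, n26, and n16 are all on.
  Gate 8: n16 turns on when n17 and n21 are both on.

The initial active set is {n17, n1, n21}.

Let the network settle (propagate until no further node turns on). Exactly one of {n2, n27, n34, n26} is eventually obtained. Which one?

n17 and n21 are on, so n16 turns on (Gate 8).
n1, n17, and n16 are on, so n25 turns on (Gate 5).
Gate 3: n1 and n25 on → n27 on.
n34 would need n3 (Gate 2), but n3 never turns on. n2 would need n1, n26, and n16 (Gate 7), but n26 never turns on. No rule produces n26, and it is not given.

n27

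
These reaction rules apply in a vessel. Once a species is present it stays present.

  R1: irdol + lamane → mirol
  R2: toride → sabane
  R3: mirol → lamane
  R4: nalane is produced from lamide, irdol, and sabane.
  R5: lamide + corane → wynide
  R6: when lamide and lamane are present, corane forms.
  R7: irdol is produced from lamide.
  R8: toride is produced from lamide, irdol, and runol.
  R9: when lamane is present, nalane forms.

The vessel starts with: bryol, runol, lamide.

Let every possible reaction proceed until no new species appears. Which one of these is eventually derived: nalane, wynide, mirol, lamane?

lamide present → irdol forms (R7).
lamide, irdol, and runol present → toride forms (R8).
toride present → sabane forms (R2).
lamide, irdol, and sabane present → nalane forms (R4).
mirol would need irdol and lamane (R1), but lamane never forms. wynide would need lamide and corane (R5), but corane never forms. lamane would need mirol (R3), but mirol never forms.

nalane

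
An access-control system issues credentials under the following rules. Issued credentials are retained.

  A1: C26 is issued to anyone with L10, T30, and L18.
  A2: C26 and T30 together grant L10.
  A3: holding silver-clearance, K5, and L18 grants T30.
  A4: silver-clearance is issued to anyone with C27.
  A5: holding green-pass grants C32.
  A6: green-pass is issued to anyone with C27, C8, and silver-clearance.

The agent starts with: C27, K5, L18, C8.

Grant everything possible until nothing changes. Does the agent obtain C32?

Holding C27 grants silver-clearance (A4).
Holding C27, C8, and silver-clearance grants green-pass (A6).
Holding green-pass grants C32 (A5).

Yes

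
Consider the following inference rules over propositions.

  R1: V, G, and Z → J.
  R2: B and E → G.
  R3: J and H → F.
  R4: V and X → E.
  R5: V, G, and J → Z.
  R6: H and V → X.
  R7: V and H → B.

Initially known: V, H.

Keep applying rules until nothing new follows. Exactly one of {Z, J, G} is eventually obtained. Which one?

From H and V, R6 gives X.
From V and H, R7 gives B.
V and X hold, so E follows (R4).
From B and E, R2 gives G.
J would need V, G, and Z (R1), but Z is never established. Z would need V, G, and J (R5), but J is never established.

G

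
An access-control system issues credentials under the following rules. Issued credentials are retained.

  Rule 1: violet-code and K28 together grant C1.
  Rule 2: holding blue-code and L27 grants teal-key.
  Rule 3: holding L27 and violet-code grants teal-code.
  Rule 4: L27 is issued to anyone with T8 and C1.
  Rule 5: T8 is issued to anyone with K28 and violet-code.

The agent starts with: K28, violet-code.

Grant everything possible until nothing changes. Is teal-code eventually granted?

Holding K28 and violet-code grants T8 (Rule 5).
Holding violet-code and K28 grants C1 (Rule 1).
Holding T8 and C1 grants L27 (Rule 4).
Holding L27 and violet-code grants teal-code (Rule 3).

Yes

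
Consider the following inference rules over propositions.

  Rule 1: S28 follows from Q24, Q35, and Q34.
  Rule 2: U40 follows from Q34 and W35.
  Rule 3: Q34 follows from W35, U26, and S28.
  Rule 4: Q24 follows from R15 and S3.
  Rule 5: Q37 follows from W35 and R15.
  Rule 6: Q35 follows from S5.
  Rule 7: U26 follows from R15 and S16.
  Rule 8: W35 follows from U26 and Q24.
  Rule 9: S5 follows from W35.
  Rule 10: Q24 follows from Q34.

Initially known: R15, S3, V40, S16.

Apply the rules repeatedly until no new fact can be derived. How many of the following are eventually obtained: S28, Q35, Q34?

1

From R15 and S16, Rule 7 gives U26.
From R15 and S3, Rule 4 gives Q24.
U26 and Q24 hold, so W35 follows (Rule 8).
W35 holds, so S5 follows (Rule 9).
S5 holds, so Q35 follows (Rule 6).
S28 would need Q24, Q35, and Q34 (Rule 1), but Q34 is never established.
Q35: reached.
Q34 would need W35, U26, and S28 (Rule 3), but S28 is never established.
Reached: Q35 — 1 of the 3.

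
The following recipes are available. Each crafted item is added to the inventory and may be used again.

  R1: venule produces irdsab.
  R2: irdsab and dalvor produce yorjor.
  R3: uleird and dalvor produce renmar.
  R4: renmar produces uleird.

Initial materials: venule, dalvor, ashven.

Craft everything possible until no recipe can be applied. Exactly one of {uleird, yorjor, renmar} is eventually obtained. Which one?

yorjor

Using R1, venule makes irdsab.
irdsab and dalvor → yorjor (R2).
uleird would need renmar (R4), but renmar is never obtained. renmar would need uleird and dalvor (R3), but uleird is never obtained.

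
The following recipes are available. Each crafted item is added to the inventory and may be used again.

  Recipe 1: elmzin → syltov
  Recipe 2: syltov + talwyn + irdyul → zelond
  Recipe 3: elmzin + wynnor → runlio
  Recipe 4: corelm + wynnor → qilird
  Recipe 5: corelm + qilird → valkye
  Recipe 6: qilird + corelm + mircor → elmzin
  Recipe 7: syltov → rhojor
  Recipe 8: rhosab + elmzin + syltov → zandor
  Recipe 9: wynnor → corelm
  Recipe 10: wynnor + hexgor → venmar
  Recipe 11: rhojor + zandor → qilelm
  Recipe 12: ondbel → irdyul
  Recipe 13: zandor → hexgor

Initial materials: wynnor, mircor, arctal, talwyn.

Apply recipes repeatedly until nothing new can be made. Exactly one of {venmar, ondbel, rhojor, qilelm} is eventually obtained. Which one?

Using Recipe 9, wynnor makes corelm.
corelm + wynnor → qilird (Recipe 4).
Using Recipe 6, qilird, corelm, and mircor make elmzin.
Using Recipe 1, elmzin makes syltov.
syltov → rhojor (Recipe 7).
qilelm would need rhojor and zandor (Recipe 11), but zandor is never obtained. No rule produces ondbel, and it is not given. venmar would need wynnor and hexgor (Recipe 10), but hexgor is never obtained.

rhojor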